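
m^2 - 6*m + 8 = (m - 4)*(m - 2)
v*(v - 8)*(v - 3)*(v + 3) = v^4 - 8*v^3 - 9*v^2 + 72*v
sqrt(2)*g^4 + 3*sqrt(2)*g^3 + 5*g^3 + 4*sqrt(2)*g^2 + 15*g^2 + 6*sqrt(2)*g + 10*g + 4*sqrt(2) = (g + 1)*(g + 2)*(g + 2*sqrt(2))*(sqrt(2)*g + 1)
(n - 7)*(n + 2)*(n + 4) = n^3 - n^2 - 34*n - 56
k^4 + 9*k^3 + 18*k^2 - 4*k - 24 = (k - 1)*(k + 2)^2*(k + 6)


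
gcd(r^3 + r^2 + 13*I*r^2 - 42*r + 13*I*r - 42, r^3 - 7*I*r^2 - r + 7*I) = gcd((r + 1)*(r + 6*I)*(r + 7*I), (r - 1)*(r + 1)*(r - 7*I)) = r + 1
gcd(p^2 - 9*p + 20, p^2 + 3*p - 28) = p - 4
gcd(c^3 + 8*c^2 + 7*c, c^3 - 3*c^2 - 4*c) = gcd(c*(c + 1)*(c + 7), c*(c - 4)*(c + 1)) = c^2 + c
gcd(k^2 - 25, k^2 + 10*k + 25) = k + 5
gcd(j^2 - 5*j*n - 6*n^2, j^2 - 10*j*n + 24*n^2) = j - 6*n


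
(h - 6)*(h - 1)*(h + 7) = h^3 - 43*h + 42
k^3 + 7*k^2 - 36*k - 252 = (k - 6)*(k + 6)*(k + 7)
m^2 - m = m*(m - 1)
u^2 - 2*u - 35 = (u - 7)*(u + 5)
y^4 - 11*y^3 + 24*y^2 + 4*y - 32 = (y - 8)*(y - 2)^2*(y + 1)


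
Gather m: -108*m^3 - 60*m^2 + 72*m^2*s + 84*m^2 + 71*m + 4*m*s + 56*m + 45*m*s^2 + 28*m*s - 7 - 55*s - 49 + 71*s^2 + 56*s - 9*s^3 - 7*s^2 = -108*m^3 + m^2*(72*s + 24) + m*(45*s^2 + 32*s + 127) - 9*s^3 + 64*s^2 + s - 56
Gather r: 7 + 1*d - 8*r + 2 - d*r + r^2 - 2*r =d + r^2 + r*(-d - 10) + 9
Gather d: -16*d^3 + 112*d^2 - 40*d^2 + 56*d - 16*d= -16*d^3 + 72*d^2 + 40*d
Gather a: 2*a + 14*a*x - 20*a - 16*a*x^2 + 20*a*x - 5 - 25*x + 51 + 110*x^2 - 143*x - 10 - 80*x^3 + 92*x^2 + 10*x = a*(-16*x^2 + 34*x - 18) - 80*x^3 + 202*x^2 - 158*x + 36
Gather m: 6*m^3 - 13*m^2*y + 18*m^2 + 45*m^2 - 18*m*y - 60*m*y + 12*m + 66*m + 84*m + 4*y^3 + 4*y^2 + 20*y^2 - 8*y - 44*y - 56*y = 6*m^3 + m^2*(63 - 13*y) + m*(162 - 78*y) + 4*y^3 + 24*y^2 - 108*y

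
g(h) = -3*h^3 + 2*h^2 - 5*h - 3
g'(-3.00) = -98.00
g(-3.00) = 111.00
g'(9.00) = -698.00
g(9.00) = -2073.00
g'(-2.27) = -60.46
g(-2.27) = 53.75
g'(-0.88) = -15.49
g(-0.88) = 4.99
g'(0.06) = -4.79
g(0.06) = -3.29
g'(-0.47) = -8.87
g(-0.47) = 0.10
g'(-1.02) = -18.44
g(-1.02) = 7.36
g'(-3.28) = -114.95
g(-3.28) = 140.78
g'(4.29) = -153.48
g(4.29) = -224.50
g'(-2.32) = -62.72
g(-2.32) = 56.83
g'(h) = -9*h^2 + 4*h - 5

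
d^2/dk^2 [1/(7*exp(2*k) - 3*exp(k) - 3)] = ((3 - 28*exp(k))*(-7*exp(2*k) + 3*exp(k) + 3) - 2*(14*exp(k) - 3)^2*exp(k))*exp(k)/(-7*exp(2*k) + 3*exp(k) + 3)^3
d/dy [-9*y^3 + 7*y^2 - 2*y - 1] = -27*y^2 + 14*y - 2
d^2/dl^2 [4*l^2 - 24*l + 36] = 8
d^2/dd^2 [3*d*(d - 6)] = 6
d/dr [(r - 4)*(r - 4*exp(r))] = r - (r - 4)*(4*exp(r) - 1) - 4*exp(r)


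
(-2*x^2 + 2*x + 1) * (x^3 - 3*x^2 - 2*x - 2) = -2*x^5 + 8*x^4 - x^3 - 3*x^2 - 6*x - 2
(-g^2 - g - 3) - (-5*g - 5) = -g^2 + 4*g + 2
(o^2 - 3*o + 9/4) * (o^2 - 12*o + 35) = o^4 - 15*o^3 + 293*o^2/4 - 132*o + 315/4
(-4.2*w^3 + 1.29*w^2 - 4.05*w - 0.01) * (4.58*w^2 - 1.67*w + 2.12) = -19.236*w^5 + 12.9222*w^4 - 29.6073*w^3 + 9.4525*w^2 - 8.5693*w - 0.0212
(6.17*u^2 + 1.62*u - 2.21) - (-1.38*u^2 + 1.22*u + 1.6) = 7.55*u^2 + 0.4*u - 3.81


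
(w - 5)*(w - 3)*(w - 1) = w^3 - 9*w^2 + 23*w - 15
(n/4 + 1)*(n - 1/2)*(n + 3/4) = n^3/4 + 17*n^2/16 + 5*n/32 - 3/8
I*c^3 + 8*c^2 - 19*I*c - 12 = (c - 4*I)*(c - 3*I)*(I*c + 1)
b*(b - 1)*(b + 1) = b^3 - b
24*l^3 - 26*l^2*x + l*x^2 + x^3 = (-4*l + x)*(-l + x)*(6*l + x)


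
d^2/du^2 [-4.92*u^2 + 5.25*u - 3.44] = -9.84000000000000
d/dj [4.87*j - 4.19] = 4.87000000000000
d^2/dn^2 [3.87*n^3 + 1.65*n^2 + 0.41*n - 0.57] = 23.22*n + 3.3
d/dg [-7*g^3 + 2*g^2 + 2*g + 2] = -21*g^2 + 4*g + 2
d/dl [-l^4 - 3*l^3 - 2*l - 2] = -4*l^3 - 9*l^2 - 2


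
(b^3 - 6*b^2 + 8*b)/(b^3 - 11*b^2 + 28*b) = (b - 2)/(b - 7)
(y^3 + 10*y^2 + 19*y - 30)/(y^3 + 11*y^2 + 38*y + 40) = (y^2 + 5*y - 6)/(y^2 + 6*y + 8)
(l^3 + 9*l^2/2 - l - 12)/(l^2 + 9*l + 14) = (l^2 + 5*l/2 - 6)/(l + 7)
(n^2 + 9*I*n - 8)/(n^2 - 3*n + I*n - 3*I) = (n + 8*I)/(n - 3)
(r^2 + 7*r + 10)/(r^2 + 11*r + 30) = (r + 2)/(r + 6)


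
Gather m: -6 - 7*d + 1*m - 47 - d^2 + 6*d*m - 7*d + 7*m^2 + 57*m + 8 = -d^2 - 14*d + 7*m^2 + m*(6*d + 58) - 45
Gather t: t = t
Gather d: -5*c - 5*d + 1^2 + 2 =-5*c - 5*d + 3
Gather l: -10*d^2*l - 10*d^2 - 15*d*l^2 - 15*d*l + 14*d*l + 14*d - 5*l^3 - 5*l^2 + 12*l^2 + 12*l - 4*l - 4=-10*d^2 + 14*d - 5*l^3 + l^2*(7 - 15*d) + l*(-10*d^2 - d + 8) - 4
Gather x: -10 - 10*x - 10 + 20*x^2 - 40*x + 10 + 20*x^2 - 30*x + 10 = 40*x^2 - 80*x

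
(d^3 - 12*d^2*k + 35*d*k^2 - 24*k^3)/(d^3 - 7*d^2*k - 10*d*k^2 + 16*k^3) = (d - 3*k)/(d + 2*k)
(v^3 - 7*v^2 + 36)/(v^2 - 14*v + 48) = (v^2 - v - 6)/(v - 8)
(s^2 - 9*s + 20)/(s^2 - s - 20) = (s - 4)/(s + 4)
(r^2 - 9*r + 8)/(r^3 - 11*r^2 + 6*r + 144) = (r - 1)/(r^2 - 3*r - 18)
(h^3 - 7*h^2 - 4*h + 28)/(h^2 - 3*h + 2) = (h^2 - 5*h - 14)/(h - 1)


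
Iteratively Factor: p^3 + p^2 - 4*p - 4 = (p - 2)*(p^2 + 3*p + 2) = (p - 2)*(p + 1)*(p + 2)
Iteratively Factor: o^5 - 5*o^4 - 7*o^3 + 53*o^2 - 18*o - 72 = (o - 3)*(o^4 - 2*o^3 - 13*o^2 + 14*o + 24) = (o - 3)*(o + 3)*(o^3 - 5*o^2 + 2*o + 8) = (o - 3)*(o - 2)*(o + 3)*(o^2 - 3*o - 4) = (o - 4)*(o - 3)*(o - 2)*(o + 3)*(o + 1)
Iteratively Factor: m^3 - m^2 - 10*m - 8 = (m - 4)*(m^2 + 3*m + 2) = (m - 4)*(m + 1)*(m + 2)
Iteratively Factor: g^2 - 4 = (g + 2)*(g - 2)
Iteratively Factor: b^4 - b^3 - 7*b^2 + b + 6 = (b + 1)*(b^3 - 2*b^2 - 5*b + 6) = (b - 1)*(b + 1)*(b^2 - b - 6) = (b - 1)*(b + 1)*(b + 2)*(b - 3)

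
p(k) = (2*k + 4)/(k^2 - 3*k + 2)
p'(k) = (3 - 2*k)*(2*k + 4)/(k^2 - 3*k + 2)^2 + 2/(k^2 - 3*k + 2) = 2*(-k^2 - 4*k + 8)/(k^4 - 6*k^3 + 13*k^2 - 12*k + 4)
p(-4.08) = -0.13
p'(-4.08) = 0.02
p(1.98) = -406.12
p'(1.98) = -19993.75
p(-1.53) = 0.11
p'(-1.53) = 0.30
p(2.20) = 35.00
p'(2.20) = -195.83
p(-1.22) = 0.22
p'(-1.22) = 0.45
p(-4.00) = -0.13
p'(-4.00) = 0.02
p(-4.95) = -0.14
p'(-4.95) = 0.00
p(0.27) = 3.59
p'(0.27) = 8.59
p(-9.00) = -0.13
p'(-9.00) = -0.00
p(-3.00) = -0.10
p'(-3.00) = 0.06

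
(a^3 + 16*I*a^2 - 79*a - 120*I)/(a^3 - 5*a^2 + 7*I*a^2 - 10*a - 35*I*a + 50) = (a^2 + 11*I*a - 24)/(a^2 + a*(-5 + 2*I) - 10*I)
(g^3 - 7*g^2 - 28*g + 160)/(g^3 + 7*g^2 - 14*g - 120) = (g - 8)/(g + 6)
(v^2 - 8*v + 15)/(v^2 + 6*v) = (v^2 - 8*v + 15)/(v*(v + 6))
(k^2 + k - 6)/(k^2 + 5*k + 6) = (k - 2)/(k + 2)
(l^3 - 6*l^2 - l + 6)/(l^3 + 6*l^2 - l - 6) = (l - 6)/(l + 6)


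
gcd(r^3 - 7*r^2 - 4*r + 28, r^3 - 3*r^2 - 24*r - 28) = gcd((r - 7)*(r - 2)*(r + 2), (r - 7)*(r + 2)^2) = r^2 - 5*r - 14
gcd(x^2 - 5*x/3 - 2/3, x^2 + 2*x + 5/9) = x + 1/3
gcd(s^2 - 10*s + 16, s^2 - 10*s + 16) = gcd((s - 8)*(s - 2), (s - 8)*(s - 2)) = s^2 - 10*s + 16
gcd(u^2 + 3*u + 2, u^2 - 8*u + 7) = 1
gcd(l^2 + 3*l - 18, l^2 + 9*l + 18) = l + 6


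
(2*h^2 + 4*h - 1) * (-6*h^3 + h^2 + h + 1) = -12*h^5 - 22*h^4 + 12*h^3 + 5*h^2 + 3*h - 1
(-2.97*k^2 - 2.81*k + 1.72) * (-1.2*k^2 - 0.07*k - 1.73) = 3.564*k^4 + 3.5799*k^3 + 3.2708*k^2 + 4.7409*k - 2.9756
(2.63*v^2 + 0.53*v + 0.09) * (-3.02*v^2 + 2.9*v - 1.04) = -7.9426*v^4 + 6.0264*v^3 - 1.47*v^2 - 0.2902*v - 0.0936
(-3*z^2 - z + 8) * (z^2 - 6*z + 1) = -3*z^4 + 17*z^3 + 11*z^2 - 49*z + 8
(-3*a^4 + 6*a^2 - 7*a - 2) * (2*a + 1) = -6*a^5 - 3*a^4 + 12*a^3 - 8*a^2 - 11*a - 2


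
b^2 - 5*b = b*(b - 5)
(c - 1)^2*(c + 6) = c^3 + 4*c^2 - 11*c + 6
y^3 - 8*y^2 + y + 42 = (y - 7)*(y - 3)*(y + 2)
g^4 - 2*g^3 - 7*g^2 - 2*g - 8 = (g - 4)*(g + 2)*(g - I)*(g + I)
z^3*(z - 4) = z^4 - 4*z^3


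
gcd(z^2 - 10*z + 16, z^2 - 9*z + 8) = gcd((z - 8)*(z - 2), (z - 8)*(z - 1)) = z - 8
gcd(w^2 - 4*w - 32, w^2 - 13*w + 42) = 1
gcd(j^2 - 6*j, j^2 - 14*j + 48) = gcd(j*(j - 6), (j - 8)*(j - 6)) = j - 6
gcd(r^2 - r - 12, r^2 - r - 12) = r^2 - r - 12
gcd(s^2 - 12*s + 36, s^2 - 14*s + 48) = s - 6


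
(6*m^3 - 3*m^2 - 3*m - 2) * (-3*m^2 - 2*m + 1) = -18*m^5 - 3*m^4 + 21*m^3 + 9*m^2 + m - 2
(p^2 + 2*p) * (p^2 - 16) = p^4 + 2*p^3 - 16*p^2 - 32*p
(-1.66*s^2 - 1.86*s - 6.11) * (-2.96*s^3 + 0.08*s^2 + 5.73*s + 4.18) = 4.9136*s^5 + 5.3728*s^4 + 8.425*s^3 - 18.0854*s^2 - 42.7851*s - 25.5398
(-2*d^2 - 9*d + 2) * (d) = -2*d^3 - 9*d^2 + 2*d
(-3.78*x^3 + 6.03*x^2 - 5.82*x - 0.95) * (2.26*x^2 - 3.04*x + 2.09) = -8.5428*x^5 + 25.119*x^4 - 39.3846*x^3 + 28.1485*x^2 - 9.2758*x - 1.9855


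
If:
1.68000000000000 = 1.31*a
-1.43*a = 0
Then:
No Solution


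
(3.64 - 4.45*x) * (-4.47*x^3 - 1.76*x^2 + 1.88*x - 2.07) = 19.8915*x^4 - 8.4388*x^3 - 14.7724*x^2 + 16.0547*x - 7.5348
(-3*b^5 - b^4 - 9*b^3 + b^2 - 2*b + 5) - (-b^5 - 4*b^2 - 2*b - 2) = -2*b^5 - b^4 - 9*b^3 + 5*b^2 + 7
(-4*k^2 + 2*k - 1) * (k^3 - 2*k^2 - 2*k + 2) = -4*k^5 + 10*k^4 + 3*k^3 - 10*k^2 + 6*k - 2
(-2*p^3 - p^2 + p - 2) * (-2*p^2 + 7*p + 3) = 4*p^5 - 12*p^4 - 15*p^3 + 8*p^2 - 11*p - 6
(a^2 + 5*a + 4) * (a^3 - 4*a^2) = a^5 + a^4 - 16*a^3 - 16*a^2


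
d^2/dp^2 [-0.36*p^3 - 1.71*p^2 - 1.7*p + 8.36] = -2.16*p - 3.42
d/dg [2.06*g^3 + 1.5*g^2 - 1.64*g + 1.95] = 6.18*g^2 + 3.0*g - 1.64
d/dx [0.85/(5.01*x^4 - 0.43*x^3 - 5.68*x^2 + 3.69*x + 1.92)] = (-17.034*x^3 + 1.0965*x^2 + 9.656*x - 3.1365)/(5.01*x^4 - 0.43*x^3 - 5.68*x^2 + 3.69*x + 1.92)^2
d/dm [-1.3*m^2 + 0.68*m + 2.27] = 0.68 - 2.6*m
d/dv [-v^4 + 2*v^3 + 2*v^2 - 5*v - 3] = -4*v^3 + 6*v^2 + 4*v - 5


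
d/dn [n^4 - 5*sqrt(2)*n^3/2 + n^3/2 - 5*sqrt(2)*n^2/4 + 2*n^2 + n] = 4*n^3 - 15*sqrt(2)*n^2/2 + 3*n^2/2 - 5*sqrt(2)*n/2 + 4*n + 1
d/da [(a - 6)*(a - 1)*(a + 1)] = 3*a^2 - 12*a - 1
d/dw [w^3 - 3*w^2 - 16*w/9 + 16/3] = 3*w^2 - 6*w - 16/9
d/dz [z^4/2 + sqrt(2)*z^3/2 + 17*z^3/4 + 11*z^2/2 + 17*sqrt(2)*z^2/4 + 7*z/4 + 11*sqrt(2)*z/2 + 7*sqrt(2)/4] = 2*z^3 + 3*sqrt(2)*z^2/2 + 51*z^2/4 + 11*z + 17*sqrt(2)*z/2 + 7/4 + 11*sqrt(2)/2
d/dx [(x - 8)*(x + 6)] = 2*x - 2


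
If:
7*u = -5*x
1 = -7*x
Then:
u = 5/49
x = -1/7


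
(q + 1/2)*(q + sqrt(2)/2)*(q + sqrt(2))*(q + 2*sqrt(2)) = q^4 + q^3/2 + 7*sqrt(2)*q^3/2 + 7*sqrt(2)*q^2/4 + 7*q^2 + 2*sqrt(2)*q + 7*q/2 + sqrt(2)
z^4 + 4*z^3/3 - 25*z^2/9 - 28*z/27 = z*(z - 4/3)*(z + 1/3)*(z + 7/3)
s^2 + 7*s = s*(s + 7)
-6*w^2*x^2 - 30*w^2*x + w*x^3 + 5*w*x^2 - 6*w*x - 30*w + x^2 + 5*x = (-6*w + x)*(x + 5)*(w*x + 1)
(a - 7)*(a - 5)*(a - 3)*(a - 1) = a^4 - 16*a^3 + 86*a^2 - 176*a + 105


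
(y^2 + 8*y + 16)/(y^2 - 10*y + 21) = (y^2 + 8*y + 16)/(y^2 - 10*y + 21)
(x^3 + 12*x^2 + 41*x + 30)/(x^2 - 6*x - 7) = (x^2 + 11*x + 30)/(x - 7)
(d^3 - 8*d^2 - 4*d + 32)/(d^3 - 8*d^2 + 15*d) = (d^3 - 8*d^2 - 4*d + 32)/(d*(d^2 - 8*d + 15))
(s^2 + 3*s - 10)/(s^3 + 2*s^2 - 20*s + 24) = (s + 5)/(s^2 + 4*s - 12)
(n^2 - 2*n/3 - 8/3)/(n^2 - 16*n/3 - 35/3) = (-3*n^2 + 2*n + 8)/(-3*n^2 + 16*n + 35)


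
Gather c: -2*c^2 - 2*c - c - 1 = -2*c^2 - 3*c - 1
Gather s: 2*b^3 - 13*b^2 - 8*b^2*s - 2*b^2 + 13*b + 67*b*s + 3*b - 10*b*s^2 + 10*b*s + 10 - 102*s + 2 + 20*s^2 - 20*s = 2*b^3 - 15*b^2 + 16*b + s^2*(20 - 10*b) + s*(-8*b^2 + 77*b - 122) + 12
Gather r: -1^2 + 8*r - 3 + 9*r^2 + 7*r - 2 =9*r^2 + 15*r - 6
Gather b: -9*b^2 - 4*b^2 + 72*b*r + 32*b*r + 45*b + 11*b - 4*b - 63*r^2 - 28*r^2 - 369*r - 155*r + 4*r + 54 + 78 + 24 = -13*b^2 + b*(104*r + 52) - 91*r^2 - 520*r + 156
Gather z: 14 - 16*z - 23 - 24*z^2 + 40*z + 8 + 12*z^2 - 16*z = -12*z^2 + 8*z - 1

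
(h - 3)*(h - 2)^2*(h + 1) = h^4 - 6*h^3 + 9*h^2 + 4*h - 12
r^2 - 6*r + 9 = (r - 3)^2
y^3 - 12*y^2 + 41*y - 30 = (y - 6)*(y - 5)*(y - 1)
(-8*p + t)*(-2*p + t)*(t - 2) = 16*p^2*t - 32*p^2 - 10*p*t^2 + 20*p*t + t^3 - 2*t^2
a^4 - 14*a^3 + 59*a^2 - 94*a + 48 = (a - 8)*(a - 3)*(a - 2)*(a - 1)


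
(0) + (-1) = -1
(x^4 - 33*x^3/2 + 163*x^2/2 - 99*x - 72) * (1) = x^4 - 33*x^3/2 + 163*x^2/2 - 99*x - 72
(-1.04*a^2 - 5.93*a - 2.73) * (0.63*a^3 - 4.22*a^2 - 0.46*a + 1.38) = -0.6552*a^5 + 0.6529*a^4 + 23.7831*a^3 + 12.8132*a^2 - 6.9276*a - 3.7674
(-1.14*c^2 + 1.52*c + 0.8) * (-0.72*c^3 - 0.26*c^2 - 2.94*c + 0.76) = 0.8208*c^5 - 0.798*c^4 + 2.3804*c^3 - 5.5432*c^2 - 1.1968*c + 0.608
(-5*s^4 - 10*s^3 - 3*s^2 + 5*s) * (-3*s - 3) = 15*s^5 + 45*s^4 + 39*s^3 - 6*s^2 - 15*s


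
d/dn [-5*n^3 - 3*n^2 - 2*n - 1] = -15*n^2 - 6*n - 2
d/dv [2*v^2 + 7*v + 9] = 4*v + 7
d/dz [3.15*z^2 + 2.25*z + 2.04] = 6.3*z + 2.25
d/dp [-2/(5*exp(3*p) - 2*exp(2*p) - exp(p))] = 2*(15*exp(2*p) - 4*exp(p) - 1)*exp(-p)/(-5*exp(2*p) + 2*exp(p) + 1)^2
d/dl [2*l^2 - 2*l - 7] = 4*l - 2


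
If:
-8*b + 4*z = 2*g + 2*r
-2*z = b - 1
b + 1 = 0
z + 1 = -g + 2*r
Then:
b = -1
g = 10/3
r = 8/3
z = 1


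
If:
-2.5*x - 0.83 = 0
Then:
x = -0.33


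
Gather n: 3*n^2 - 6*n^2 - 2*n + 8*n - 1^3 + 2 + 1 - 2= -3*n^2 + 6*n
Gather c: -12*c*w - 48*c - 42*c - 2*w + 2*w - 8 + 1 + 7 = c*(-12*w - 90)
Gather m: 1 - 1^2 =0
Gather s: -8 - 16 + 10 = -14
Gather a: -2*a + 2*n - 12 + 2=-2*a + 2*n - 10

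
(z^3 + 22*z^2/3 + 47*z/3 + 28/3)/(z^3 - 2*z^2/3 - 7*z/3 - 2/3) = (3*z^2 + 19*z + 28)/(3*z^2 - 5*z - 2)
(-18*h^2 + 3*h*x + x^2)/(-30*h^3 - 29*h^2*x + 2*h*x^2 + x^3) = (-3*h + x)/(-5*h^2 - 4*h*x + x^2)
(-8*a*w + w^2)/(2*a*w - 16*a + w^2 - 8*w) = w*(-8*a + w)/(2*a*w - 16*a + w^2 - 8*w)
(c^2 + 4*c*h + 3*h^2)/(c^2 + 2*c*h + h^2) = (c + 3*h)/(c + h)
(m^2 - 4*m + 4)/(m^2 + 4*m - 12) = (m - 2)/(m + 6)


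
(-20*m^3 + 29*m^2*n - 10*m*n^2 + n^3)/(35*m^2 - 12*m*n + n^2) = (-4*m^2 + 5*m*n - n^2)/(7*m - n)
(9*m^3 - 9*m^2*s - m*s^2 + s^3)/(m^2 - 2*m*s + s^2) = (-9*m^2 + s^2)/(-m + s)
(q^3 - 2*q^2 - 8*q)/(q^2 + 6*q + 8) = q*(q - 4)/(q + 4)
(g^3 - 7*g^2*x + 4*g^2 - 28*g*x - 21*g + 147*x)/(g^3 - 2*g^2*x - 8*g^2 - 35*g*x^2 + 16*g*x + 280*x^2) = (g^2 + 4*g - 21)/(g^2 + 5*g*x - 8*g - 40*x)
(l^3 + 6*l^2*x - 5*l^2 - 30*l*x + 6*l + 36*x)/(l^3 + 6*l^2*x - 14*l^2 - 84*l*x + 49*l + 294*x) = (l^2 - 5*l + 6)/(l^2 - 14*l + 49)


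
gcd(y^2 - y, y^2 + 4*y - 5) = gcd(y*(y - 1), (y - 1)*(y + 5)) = y - 1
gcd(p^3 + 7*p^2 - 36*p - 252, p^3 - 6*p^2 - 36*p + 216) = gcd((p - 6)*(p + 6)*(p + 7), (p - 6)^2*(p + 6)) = p^2 - 36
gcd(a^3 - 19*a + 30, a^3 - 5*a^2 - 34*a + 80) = a^2 + 3*a - 10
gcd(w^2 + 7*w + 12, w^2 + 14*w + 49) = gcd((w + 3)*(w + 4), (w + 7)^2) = 1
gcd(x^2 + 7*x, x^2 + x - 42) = x + 7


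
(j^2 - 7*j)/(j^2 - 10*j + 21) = j/(j - 3)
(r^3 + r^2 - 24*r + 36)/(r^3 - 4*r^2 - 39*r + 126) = (r - 2)/(r - 7)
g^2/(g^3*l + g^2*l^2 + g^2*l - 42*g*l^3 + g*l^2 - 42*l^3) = g^2/(l*(g^3 + g^2*l + g^2 - 42*g*l^2 + g*l - 42*l^2))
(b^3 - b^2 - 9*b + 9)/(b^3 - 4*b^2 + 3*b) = (b + 3)/b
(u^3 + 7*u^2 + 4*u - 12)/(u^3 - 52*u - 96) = (u - 1)/(u - 8)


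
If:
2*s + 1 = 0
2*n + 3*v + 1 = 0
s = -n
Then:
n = 1/2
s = -1/2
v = -2/3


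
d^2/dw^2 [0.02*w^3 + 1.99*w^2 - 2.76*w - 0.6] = 0.12*w + 3.98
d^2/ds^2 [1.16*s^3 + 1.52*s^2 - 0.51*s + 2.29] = 6.96*s + 3.04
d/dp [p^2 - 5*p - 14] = 2*p - 5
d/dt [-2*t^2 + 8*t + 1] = 8 - 4*t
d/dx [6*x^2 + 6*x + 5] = 12*x + 6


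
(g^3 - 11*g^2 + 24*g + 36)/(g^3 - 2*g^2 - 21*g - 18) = (g - 6)/(g + 3)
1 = 1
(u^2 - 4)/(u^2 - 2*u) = (u + 2)/u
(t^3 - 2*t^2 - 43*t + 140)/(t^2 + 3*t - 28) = t - 5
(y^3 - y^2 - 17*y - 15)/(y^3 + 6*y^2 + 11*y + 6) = (y - 5)/(y + 2)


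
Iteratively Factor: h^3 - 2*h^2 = (h)*(h^2 - 2*h) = h*(h - 2)*(h)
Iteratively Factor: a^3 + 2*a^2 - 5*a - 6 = (a + 3)*(a^2 - a - 2) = (a + 1)*(a + 3)*(a - 2)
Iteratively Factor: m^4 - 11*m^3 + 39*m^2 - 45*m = (m - 3)*(m^3 - 8*m^2 + 15*m) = (m - 5)*(m - 3)*(m^2 - 3*m) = m*(m - 5)*(m - 3)*(m - 3)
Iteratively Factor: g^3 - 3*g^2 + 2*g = (g)*(g^2 - 3*g + 2) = g*(g - 1)*(g - 2)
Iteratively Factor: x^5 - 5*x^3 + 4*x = (x + 2)*(x^4 - 2*x^3 - x^2 + 2*x) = (x - 1)*(x + 2)*(x^3 - x^2 - 2*x) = (x - 2)*(x - 1)*(x + 2)*(x^2 + x) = (x - 2)*(x - 1)*(x + 1)*(x + 2)*(x)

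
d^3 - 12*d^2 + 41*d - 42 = (d - 7)*(d - 3)*(d - 2)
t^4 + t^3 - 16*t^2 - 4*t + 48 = (t - 3)*(t - 2)*(t + 2)*(t + 4)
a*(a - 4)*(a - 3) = a^3 - 7*a^2 + 12*a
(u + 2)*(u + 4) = u^2 + 6*u + 8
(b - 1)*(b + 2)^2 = b^3 + 3*b^2 - 4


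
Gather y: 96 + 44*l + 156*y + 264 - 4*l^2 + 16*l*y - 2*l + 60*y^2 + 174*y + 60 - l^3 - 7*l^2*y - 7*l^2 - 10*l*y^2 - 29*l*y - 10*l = -l^3 - 11*l^2 + 32*l + y^2*(60 - 10*l) + y*(-7*l^2 - 13*l + 330) + 420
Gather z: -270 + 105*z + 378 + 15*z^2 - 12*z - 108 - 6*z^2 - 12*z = 9*z^2 + 81*z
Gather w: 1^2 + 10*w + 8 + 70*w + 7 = 80*w + 16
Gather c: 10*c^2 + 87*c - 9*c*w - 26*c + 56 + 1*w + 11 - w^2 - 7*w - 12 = 10*c^2 + c*(61 - 9*w) - w^2 - 6*w + 55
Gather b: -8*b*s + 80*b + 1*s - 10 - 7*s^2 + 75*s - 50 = b*(80 - 8*s) - 7*s^2 + 76*s - 60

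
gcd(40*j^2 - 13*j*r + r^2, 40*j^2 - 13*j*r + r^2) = 40*j^2 - 13*j*r + r^2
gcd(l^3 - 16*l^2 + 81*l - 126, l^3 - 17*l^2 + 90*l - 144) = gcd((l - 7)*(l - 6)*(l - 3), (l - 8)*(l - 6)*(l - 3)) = l^2 - 9*l + 18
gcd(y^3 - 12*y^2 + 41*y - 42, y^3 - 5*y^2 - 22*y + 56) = y^2 - 9*y + 14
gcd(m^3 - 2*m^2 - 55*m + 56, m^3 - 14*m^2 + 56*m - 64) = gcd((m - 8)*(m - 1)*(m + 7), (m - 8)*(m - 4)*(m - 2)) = m - 8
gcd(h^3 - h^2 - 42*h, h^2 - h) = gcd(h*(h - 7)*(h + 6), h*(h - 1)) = h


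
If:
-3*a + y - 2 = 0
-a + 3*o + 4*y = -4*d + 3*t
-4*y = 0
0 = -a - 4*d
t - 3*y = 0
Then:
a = -2/3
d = 1/6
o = -4/9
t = 0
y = 0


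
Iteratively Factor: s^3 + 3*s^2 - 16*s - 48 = (s + 4)*(s^2 - s - 12) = (s - 4)*(s + 4)*(s + 3)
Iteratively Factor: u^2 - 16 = (u - 4)*(u + 4)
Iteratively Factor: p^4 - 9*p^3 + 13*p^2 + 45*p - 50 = (p + 2)*(p^3 - 11*p^2 + 35*p - 25) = (p - 1)*(p + 2)*(p^2 - 10*p + 25) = (p - 5)*(p - 1)*(p + 2)*(p - 5)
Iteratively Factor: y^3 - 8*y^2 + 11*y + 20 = (y - 5)*(y^2 - 3*y - 4) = (y - 5)*(y - 4)*(y + 1)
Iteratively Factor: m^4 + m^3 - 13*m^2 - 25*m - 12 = (m + 1)*(m^3 - 13*m - 12) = (m + 1)^2*(m^2 - m - 12) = (m + 1)^2*(m + 3)*(m - 4)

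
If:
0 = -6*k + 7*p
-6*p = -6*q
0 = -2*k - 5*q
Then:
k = 0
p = 0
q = 0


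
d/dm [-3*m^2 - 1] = -6*m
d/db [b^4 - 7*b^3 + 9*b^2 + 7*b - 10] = 4*b^3 - 21*b^2 + 18*b + 7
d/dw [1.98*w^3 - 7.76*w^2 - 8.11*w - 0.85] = 5.94*w^2 - 15.52*w - 8.11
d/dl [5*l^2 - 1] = 10*l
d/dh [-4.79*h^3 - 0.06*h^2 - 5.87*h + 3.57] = -14.37*h^2 - 0.12*h - 5.87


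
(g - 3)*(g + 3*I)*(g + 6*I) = g^3 - 3*g^2 + 9*I*g^2 - 18*g - 27*I*g + 54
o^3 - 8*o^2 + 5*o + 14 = (o - 7)*(o - 2)*(o + 1)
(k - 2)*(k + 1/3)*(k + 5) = k^3 + 10*k^2/3 - 9*k - 10/3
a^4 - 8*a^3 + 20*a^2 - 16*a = a*(a - 4)*(a - 2)^2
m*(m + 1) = m^2 + m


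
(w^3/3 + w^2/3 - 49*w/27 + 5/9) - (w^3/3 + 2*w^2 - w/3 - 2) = -5*w^2/3 - 40*w/27 + 23/9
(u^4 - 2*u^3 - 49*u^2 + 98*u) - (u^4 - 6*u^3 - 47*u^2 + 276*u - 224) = 4*u^3 - 2*u^2 - 178*u + 224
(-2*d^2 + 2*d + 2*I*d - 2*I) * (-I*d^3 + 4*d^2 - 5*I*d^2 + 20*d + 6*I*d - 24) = 2*I*d^5 - 6*d^4 + 8*I*d^4 - 24*d^3 - 14*I*d^3 + 66*d^2 + 44*I*d^2 - 36*d - 88*I*d + 48*I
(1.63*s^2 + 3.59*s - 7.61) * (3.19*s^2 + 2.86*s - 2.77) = 5.1997*s^4 + 16.1139*s^3 - 18.5236*s^2 - 31.7089*s + 21.0797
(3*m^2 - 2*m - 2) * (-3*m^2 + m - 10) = -9*m^4 + 9*m^3 - 26*m^2 + 18*m + 20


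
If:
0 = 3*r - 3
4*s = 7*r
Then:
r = 1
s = 7/4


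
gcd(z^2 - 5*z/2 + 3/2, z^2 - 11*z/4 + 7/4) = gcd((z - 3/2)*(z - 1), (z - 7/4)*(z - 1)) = z - 1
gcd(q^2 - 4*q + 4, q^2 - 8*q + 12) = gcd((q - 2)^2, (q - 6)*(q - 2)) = q - 2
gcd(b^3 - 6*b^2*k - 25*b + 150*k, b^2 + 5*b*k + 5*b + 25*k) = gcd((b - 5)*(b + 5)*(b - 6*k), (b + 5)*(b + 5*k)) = b + 5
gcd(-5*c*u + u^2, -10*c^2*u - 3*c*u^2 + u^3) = -5*c*u + u^2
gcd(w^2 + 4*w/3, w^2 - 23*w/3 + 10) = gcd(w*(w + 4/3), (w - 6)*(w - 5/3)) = 1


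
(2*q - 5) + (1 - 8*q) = -6*q - 4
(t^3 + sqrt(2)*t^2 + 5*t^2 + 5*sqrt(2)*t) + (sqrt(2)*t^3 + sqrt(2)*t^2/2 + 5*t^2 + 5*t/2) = t^3 + sqrt(2)*t^3 + 3*sqrt(2)*t^2/2 + 10*t^2 + 5*t/2 + 5*sqrt(2)*t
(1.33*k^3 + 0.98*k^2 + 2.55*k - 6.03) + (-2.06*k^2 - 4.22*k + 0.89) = 1.33*k^3 - 1.08*k^2 - 1.67*k - 5.14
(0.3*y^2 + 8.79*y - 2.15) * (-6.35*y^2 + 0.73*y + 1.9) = -1.905*y^4 - 55.5975*y^3 + 20.6392*y^2 + 15.1315*y - 4.085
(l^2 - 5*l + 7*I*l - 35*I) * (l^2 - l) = l^4 - 6*l^3 + 7*I*l^3 + 5*l^2 - 42*I*l^2 + 35*I*l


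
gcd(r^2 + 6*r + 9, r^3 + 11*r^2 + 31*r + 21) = r + 3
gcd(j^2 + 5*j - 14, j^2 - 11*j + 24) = 1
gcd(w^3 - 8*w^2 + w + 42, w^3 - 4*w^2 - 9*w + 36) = w - 3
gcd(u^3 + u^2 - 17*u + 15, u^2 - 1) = u - 1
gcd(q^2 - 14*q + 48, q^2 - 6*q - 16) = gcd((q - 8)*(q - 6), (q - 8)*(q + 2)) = q - 8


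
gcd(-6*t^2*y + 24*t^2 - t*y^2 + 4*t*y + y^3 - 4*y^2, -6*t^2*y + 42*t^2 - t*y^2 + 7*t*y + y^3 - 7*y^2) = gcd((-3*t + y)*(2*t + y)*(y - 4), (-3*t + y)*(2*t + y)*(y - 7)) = -6*t^2 - t*y + y^2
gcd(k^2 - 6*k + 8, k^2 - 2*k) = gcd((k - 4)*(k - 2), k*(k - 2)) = k - 2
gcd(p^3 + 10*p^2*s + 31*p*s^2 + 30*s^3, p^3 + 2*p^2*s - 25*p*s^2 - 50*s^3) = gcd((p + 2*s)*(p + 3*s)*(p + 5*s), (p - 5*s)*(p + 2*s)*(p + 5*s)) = p^2 + 7*p*s + 10*s^2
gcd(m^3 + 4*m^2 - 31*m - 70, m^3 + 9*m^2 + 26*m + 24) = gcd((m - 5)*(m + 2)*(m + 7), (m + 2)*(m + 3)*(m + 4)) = m + 2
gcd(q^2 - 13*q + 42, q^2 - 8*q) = 1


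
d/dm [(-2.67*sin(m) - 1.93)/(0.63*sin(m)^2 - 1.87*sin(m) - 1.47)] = (1.6821*sin(m)^2 + 2.4318*sin(m) + 0.315799999999999)*cos(m)/(0.3969*sin(m)^4 - 2.3562*sin(m)^3 + 1.6447*sin(m)^2 + 5.4978*sin(m) + 2.1609)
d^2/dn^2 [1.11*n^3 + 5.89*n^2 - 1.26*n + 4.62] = 6.66*n + 11.78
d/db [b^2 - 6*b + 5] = 2*b - 6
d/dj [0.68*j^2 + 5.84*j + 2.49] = 1.36*j + 5.84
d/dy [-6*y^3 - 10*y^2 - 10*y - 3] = -18*y^2 - 20*y - 10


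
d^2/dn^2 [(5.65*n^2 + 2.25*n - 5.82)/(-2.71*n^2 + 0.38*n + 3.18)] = (-44.68519*n^3 - 35.6874480000001*n^2 - 152.300916*n - 6.84031200000002)/(19.902511*n^6 - 8.372274*n^5 - 68.888742*n^4 + 19.593712*n^3 + 80.836236*n^2 - 11.528136*n - 32.157432)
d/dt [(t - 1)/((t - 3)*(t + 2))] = (-t^2 + 2*t - 7)/(t^4 - 2*t^3 - 11*t^2 + 12*t + 36)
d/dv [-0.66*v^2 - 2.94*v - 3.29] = -1.32*v - 2.94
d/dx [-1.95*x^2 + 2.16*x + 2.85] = 2.16 - 3.9*x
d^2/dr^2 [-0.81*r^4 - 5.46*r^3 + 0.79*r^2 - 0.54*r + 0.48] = -9.72*r^2 - 32.76*r + 1.58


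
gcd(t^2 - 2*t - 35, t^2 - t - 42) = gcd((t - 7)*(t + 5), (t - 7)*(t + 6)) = t - 7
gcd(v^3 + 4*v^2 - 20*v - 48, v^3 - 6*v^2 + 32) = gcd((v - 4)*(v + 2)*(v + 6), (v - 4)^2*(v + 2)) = v^2 - 2*v - 8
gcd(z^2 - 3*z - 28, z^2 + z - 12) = z + 4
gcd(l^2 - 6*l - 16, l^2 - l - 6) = l + 2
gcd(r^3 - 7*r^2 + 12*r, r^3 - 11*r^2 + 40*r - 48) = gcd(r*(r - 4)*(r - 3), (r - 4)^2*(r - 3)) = r^2 - 7*r + 12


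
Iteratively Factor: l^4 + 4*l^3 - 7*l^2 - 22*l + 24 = (l + 3)*(l^3 + l^2 - 10*l + 8) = (l - 2)*(l + 3)*(l^2 + 3*l - 4) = (l - 2)*(l + 3)*(l + 4)*(l - 1)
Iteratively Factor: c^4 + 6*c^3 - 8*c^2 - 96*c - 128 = (c - 4)*(c^3 + 10*c^2 + 32*c + 32) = (c - 4)*(c + 2)*(c^2 + 8*c + 16) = (c - 4)*(c + 2)*(c + 4)*(c + 4)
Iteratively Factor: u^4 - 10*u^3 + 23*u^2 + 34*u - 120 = (u - 3)*(u^3 - 7*u^2 + 2*u + 40) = (u - 5)*(u - 3)*(u^2 - 2*u - 8) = (u - 5)*(u - 4)*(u - 3)*(u + 2)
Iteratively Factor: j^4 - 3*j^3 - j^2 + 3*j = (j)*(j^3 - 3*j^2 - j + 3) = j*(j - 1)*(j^2 - 2*j - 3) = j*(j - 3)*(j - 1)*(j + 1)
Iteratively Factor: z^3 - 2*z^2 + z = (z - 1)*(z^2 - z) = z*(z - 1)*(z - 1)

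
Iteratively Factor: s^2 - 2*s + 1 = (s - 1)*(s - 1)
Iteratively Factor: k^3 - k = (k - 1)*(k^2 + k) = k*(k - 1)*(k + 1)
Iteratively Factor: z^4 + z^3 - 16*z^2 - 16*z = (z)*(z^3 + z^2 - 16*z - 16) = z*(z - 4)*(z^2 + 5*z + 4) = z*(z - 4)*(z + 4)*(z + 1)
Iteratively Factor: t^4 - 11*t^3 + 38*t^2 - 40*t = (t - 5)*(t^3 - 6*t^2 + 8*t) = t*(t - 5)*(t^2 - 6*t + 8) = t*(t - 5)*(t - 4)*(t - 2)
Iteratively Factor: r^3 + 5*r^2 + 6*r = (r + 3)*(r^2 + 2*r) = r*(r + 3)*(r + 2)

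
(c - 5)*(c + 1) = c^2 - 4*c - 5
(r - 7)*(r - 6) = r^2 - 13*r + 42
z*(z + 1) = z^2 + z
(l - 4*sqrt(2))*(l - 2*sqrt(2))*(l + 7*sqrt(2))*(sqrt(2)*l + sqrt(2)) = sqrt(2)*l^4 + sqrt(2)*l^3 + 2*l^3 - 68*sqrt(2)*l^2 + 2*l^2 - 68*sqrt(2)*l + 224*l + 224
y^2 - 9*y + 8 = (y - 8)*(y - 1)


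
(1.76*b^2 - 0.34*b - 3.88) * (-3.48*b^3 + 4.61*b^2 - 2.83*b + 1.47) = -6.1248*b^5 + 9.2968*b^4 + 6.9542*b^3 - 14.3374*b^2 + 10.4806*b - 5.7036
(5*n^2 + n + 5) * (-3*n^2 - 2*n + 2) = -15*n^4 - 13*n^3 - 7*n^2 - 8*n + 10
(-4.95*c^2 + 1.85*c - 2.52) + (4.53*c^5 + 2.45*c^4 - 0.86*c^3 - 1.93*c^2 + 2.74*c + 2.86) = 4.53*c^5 + 2.45*c^4 - 0.86*c^3 - 6.88*c^2 + 4.59*c + 0.34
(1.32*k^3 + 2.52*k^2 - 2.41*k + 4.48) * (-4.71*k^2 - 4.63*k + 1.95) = -6.2172*k^5 - 17.9808*k^4 + 2.2575*k^3 - 5.0285*k^2 - 25.4419*k + 8.736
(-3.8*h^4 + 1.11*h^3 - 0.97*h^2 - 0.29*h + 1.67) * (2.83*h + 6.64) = -10.754*h^5 - 22.0907*h^4 + 4.6253*h^3 - 7.2615*h^2 + 2.8005*h + 11.0888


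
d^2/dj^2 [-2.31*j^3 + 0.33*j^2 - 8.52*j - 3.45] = 0.66 - 13.86*j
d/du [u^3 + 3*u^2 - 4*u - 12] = 3*u^2 + 6*u - 4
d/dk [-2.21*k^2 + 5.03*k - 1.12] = 5.03 - 4.42*k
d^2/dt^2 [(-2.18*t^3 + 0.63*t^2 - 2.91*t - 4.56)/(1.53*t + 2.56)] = (-10.206324*t^3 - 51.231744*t^2 - 85.721088*t + 9.704304)/(3.581577*t^3 + 17.978112*t^2 + 30.081024*t + 16.777216)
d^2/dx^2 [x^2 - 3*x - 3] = 2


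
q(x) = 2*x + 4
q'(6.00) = 2.00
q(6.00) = 16.00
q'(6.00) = 2.00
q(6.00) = 16.00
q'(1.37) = 2.00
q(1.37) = 6.74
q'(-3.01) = 2.00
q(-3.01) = -2.02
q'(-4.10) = 2.00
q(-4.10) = -4.20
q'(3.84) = 2.00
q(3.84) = 11.68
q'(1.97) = 2.00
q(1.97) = 7.94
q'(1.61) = 2.00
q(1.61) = 7.22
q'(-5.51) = 2.00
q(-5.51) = -7.02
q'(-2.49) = 2.00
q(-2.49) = -0.98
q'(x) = 2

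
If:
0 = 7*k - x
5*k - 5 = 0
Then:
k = 1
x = 7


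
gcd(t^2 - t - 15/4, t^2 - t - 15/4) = t^2 - t - 15/4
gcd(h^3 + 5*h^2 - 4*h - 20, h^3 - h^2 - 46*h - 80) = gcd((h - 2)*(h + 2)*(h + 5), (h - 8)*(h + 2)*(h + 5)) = h^2 + 7*h + 10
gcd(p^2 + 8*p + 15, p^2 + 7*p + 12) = p + 3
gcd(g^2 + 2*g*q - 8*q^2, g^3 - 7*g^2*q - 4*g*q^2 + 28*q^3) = -g + 2*q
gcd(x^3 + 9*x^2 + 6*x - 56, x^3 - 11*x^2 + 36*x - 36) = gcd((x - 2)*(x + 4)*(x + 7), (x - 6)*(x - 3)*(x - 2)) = x - 2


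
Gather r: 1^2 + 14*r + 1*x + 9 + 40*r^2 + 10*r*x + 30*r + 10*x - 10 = 40*r^2 + r*(10*x + 44) + 11*x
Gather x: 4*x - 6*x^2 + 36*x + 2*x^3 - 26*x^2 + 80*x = 2*x^3 - 32*x^2 + 120*x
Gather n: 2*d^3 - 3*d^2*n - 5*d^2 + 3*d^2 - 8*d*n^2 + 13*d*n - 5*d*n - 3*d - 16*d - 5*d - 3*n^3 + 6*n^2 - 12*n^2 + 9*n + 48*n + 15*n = 2*d^3 - 2*d^2 - 24*d - 3*n^3 + n^2*(-8*d - 6) + n*(-3*d^2 + 8*d + 72)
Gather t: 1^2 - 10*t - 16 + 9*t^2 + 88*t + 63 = 9*t^2 + 78*t + 48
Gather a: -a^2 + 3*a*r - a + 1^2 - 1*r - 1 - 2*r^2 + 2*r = -a^2 + a*(3*r - 1) - 2*r^2 + r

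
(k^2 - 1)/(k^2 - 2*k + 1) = (k + 1)/(k - 1)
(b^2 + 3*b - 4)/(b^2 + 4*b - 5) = (b + 4)/(b + 5)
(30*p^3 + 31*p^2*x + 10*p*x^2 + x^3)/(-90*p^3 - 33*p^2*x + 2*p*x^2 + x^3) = (2*p + x)/(-6*p + x)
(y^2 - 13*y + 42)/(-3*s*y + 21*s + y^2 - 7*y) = (y - 6)/(-3*s + y)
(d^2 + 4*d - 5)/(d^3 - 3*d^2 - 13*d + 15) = (d + 5)/(d^2 - 2*d - 15)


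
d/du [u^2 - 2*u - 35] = 2*u - 2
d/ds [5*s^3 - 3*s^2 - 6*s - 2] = 15*s^2 - 6*s - 6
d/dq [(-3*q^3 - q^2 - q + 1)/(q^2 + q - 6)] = (-3*q^4 - 6*q^3 + 54*q^2 + 10*q + 5)/(q^4 + 2*q^3 - 11*q^2 - 12*q + 36)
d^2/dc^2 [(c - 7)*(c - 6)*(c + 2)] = 6*c - 22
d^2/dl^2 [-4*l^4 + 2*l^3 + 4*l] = 12*l*(1 - 4*l)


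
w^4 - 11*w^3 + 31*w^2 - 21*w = w*(w - 7)*(w - 3)*(w - 1)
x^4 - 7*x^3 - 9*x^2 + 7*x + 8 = (x - 8)*(x - 1)*(x + 1)^2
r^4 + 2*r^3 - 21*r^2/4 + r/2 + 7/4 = (r - 1)^2*(r + 1/2)*(r + 7/2)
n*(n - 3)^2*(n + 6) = n^4 - 27*n^2 + 54*n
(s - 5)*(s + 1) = s^2 - 4*s - 5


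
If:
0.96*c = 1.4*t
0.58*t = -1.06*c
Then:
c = 0.00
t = 0.00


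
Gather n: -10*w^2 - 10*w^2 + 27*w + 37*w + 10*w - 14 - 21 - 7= -20*w^2 + 74*w - 42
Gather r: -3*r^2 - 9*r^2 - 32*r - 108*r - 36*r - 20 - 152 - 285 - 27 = -12*r^2 - 176*r - 484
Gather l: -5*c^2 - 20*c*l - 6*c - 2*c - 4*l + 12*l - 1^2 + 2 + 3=-5*c^2 - 8*c + l*(8 - 20*c) + 4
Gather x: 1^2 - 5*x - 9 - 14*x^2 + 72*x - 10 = -14*x^2 + 67*x - 18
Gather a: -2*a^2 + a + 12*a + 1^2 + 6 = -2*a^2 + 13*a + 7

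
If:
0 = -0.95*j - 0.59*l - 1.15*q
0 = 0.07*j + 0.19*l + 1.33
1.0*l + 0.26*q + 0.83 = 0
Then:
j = -9.80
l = -3.39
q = 9.84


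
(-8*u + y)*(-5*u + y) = 40*u^2 - 13*u*y + y^2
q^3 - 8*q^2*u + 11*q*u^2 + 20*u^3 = (q - 5*u)*(q - 4*u)*(q + u)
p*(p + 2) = p^2 + 2*p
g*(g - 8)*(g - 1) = g^3 - 9*g^2 + 8*g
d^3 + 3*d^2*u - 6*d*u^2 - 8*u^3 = (d - 2*u)*(d + u)*(d + 4*u)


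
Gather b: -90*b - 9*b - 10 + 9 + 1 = -99*b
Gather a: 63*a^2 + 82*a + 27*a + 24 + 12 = 63*a^2 + 109*a + 36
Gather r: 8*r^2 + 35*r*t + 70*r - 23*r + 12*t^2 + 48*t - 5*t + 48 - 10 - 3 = 8*r^2 + r*(35*t + 47) + 12*t^2 + 43*t + 35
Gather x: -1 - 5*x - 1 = -5*x - 2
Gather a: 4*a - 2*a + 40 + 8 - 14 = 2*a + 34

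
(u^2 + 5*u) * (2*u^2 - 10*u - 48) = 2*u^4 - 98*u^2 - 240*u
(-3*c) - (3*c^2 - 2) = -3*c^2 - 3*c + 2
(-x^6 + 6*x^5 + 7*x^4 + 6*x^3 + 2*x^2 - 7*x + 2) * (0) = 0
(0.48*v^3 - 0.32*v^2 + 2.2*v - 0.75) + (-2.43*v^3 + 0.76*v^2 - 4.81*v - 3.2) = -1.95*v^3 + 0.44*v^2 - 2.61*v - 3.95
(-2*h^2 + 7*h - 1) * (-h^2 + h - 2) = 2*h^4 - 9*h^3 + 12*h^2 - 15*h + 2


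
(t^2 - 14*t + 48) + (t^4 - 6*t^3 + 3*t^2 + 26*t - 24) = t^4 - 6*t^3 + 4*t^2 + 12*t + 24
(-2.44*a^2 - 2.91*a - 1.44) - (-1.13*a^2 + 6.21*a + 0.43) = -1.31*a^2 - 9.12*a - 1.87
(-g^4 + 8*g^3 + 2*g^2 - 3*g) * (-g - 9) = g^5 + g^4 - 74*g^3 - 15*g^2 + 27*g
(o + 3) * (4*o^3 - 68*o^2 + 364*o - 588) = 4*o^4 - 56*o^3 + 160*o^2 + 504*o - 1764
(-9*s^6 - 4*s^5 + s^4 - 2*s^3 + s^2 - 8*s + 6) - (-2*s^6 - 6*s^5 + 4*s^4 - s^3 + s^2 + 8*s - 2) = -7*s^6 + 2*s^5 - 3*s^4 - s^3 - 16*s + 8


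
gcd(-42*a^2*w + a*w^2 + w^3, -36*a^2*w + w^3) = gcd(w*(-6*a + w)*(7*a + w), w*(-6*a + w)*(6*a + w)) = -6*a*w + w^2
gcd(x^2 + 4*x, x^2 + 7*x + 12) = x + 4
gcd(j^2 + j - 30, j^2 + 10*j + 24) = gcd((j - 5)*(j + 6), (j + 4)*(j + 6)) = j + 6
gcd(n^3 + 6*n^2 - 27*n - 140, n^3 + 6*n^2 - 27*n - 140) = n^3 + 6*n^2 - 27*n - 140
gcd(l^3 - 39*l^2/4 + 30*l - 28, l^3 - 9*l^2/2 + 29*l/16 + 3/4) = l - 4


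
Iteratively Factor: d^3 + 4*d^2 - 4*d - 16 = (d + 4)*(d^2 - 4) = (d - 2)*(d + 4)*(d + 2)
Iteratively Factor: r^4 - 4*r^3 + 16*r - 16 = (r + 2)*(r^3 - 6*r^2 + 12*r - 8) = (r - 2)*(r + 2)*(r^2 - 4*r + 4) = (r - 2)^2*(r + 2)*(r - 2)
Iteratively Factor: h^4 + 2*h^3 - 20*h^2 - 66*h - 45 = (h + 3)*(h^3 - h^2 - 17*h - 15) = (h + 3)^2*(h^2 - 4*h - 5) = (h + 1)*(h + 3)^2*(h - 5)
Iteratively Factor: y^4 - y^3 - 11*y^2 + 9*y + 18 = (y - 3)*(y^3 + 2*y^2 - 5*y - 6) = (y - 3)*(y - 2)*(y^2 + 4*y + 3) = (y - 3)*(y - 2)*(y + 1)*(y + 3)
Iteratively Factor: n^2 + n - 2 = (n - 1)*(n + 2)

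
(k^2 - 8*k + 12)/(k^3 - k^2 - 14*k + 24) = (k - 6)/(k^2 + k - 12)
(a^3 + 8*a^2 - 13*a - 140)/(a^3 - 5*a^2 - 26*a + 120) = (a + 7)/(a - 6)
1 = 1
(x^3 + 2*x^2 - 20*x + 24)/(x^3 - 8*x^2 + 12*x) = (x^2 + 4*x - 12)/(x*(x - 6))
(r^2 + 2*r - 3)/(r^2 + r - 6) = (r - 1)/(r - 2)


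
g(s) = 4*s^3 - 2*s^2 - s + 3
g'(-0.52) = 4.32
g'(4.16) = 190.03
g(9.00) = 2748.00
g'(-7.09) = 630.58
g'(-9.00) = 1007.00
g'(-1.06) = 16.72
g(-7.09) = -1516.05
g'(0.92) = 5.48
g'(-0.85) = 11.07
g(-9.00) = -3066.00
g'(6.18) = 432.59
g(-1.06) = -2.95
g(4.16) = 252.19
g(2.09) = 28.69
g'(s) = 12*s^2 - 4*s - 1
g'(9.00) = 935.00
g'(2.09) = 43.06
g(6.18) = 864.55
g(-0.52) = 2.42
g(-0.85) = -0.05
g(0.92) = 3.50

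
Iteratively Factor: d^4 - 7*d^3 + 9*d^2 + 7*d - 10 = (d - 2)*(d^3 - 5*d^2 - d + 5) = (d - 5)*(d - 2)*(d^2 - 1) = (d - 5)*(d - 2)*(d + 1)*(d - 1)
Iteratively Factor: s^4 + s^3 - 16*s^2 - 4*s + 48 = (s - 2)*(s^3 + 3*s^2 - 10*s - 24) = (s - 2)*(s + 2)*(s^2 + s - 12) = (s - 2)*(s + 2)*(s + 4)*(s - 3)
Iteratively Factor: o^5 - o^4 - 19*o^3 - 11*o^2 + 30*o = (o)*(o^4 - o^3 - 19*o^2 - 11*o + 30) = o*(o - 1)*(o^3 - 19*o - 30) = o*(o - 1)*(o + 3)*(o^2 - 3*o - 10) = o*(o - 5)*(o - 1)*(o + 3)*(o + 2)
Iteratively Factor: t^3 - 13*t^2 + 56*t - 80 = (t - 4)*(t^2 - 9*t + 20) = (t - 4)^2*(t - 5)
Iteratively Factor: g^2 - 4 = (g + 2)*(g - 2)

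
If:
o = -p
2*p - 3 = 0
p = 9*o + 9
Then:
No Solution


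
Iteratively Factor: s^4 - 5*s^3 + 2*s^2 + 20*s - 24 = (s - 2)*(s^3 - 3*s^2 - 4*s + 12) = (s - 3)*(s - 2)*(s^2 - 4) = (s - 3)*(s - 2)*(s + 2)*(s - 2)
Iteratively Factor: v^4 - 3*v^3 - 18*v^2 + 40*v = (v)*(v^3 - 3*v^2 - 18*v + 40) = v*(v + 4)*(v^2 - 7*v + 10) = v*(v - 2)*(v + 4)*(v - 5)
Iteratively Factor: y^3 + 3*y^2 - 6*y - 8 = (y + 4)*(y^2 - y - 2) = (y + 1)*(y + 4)*(y - 2)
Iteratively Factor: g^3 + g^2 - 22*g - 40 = (g + 2)*(g^2 - g - 20) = (g - 5)*(g + 2)*(g + 4)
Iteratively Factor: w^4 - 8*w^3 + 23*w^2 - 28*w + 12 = (w - 2)*(w^3 - 6*w^2 + 11*w - 6) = (w - 2)^2*(w^2 - 4*w + 3) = (w - 2)^2*(w - 1)*(w - 3)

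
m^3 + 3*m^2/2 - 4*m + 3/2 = (m - 1)*(m - 1/2)*(m + 3)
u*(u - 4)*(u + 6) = u^3 + 2*u^2 - 24*u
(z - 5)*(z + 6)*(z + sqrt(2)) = z^3 + z^2 + sqrt(2)*z^2 - 30*z + sqrt(2)*z - 30*sqrt(2)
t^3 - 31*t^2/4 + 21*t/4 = t*(t - 7)*(t - 3/4)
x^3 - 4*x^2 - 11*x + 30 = (x - 5)*(x - 2)*(x + 3)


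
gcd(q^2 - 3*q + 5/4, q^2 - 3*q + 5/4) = q^2 - 3*q + 5/4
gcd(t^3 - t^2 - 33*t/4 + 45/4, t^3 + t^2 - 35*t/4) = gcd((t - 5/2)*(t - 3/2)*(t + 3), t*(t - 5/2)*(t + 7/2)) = t - 5/2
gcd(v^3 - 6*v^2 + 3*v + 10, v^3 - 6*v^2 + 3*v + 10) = v^3 - 6*v^2 + 3*v + 10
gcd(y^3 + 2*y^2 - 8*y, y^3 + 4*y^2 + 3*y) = y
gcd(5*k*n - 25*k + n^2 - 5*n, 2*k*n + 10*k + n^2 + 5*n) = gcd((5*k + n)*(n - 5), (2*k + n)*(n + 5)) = 1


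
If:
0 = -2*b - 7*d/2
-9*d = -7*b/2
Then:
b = 0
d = 0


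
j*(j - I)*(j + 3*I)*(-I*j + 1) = -I*j^4 + 3*j^3 - I*j^2 + 3*j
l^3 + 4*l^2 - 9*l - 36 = (l - 3)*(l + 3)*(l + 4)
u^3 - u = u*(u - 1)*(u + 1)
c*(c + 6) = c^2 + 6*c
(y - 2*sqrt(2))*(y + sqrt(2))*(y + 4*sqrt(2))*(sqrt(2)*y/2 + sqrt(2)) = sqrt(2)*y^4/2 + sqrt(2)*y^3 + 3*y^3 - 6*sqrt(2)*y^2 + 6*y^2 - 12*sqrt(2)*y - 16*y - 32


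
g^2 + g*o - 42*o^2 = (g - 6*o)*(g + 7*o)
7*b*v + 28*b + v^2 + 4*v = (7*b + v)*(v + 4)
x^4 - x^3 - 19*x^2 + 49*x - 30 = (x - 3)*(x - 2)*(x - 1)*(x + 5)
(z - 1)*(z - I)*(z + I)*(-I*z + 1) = -I*z^4 + z^3 + I*z^3 - z^2 - I*z^2 + z + I*z - 1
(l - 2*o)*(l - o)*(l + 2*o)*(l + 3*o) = l^4 + 2*l^3*o - 7*l^2*o^2 - 8*l*o^3 + 12*o^4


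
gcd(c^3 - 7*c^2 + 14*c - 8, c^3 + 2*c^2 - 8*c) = c - 2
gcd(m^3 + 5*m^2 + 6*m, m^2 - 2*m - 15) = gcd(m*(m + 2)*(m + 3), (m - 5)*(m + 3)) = m + 3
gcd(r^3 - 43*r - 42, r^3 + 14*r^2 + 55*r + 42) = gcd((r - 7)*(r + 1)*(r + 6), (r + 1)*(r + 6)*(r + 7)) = r^2 + 7*r + 6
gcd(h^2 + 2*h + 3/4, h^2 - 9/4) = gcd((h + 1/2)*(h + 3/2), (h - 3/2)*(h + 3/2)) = h + 3/2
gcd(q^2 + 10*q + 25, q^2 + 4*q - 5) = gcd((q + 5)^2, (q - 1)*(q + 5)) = q + 5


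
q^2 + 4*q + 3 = (q + 1)*(q + 3)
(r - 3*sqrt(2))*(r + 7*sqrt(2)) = r^2 + 4*sqrt(2)*r - 42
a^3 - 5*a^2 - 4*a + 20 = (a - 5)*(a - 2)*(a + 2)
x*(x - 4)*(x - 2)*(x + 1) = x^4 - 5*x^3 + 2*x^2 + 8*x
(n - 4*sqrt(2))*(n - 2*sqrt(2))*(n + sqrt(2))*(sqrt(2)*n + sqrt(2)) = sqrt(2)*n^4 - 10*n^3 + sqrt(2)*n^3 - 10*n^2 + 4*sqrt(2)*n^2 + 4*sqrt(2)*n + 32*n + 32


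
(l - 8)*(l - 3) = l^2 - 11*l + 24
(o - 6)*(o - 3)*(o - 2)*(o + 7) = o^4 - 4*o^3 - 41*o^2 + 216*o - 252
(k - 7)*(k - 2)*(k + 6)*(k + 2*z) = k^4 + 2*k^3*z - 3*k^3 - 6*k^2*z - 40*k^2 - 80*k*z + 84*k + 168*z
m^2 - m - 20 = (m - 5)*(m + 4)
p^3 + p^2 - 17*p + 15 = (p - 3)*(p - 1)*(p + 5)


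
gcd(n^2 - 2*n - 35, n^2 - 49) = n - 7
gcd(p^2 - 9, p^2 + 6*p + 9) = p + 3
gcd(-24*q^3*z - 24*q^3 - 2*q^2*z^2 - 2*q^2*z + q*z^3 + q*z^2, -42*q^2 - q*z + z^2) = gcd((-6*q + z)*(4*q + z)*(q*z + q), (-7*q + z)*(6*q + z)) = 1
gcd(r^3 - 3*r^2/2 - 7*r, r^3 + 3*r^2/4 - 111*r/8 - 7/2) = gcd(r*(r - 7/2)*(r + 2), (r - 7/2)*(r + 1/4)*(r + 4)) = r - 7/2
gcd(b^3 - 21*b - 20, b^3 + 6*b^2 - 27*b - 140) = b^2 - b - 20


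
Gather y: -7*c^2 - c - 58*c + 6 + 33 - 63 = -7*c^2 - 59*c - 24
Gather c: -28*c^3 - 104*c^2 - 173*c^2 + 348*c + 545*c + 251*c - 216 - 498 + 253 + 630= -28*c^3 - 277*c^2 + 1144*c + 169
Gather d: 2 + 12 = 14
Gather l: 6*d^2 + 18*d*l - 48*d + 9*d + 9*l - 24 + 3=6*d^2 - 39*d + l*(18*d + 9) - 21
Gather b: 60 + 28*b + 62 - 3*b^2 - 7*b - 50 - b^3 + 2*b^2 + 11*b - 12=-b^3 - b^2 + 32*b + 60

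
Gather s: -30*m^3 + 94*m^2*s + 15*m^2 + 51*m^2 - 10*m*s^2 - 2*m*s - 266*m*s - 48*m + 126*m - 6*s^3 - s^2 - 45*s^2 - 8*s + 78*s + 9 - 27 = -30*m^3 + 66*m^2 + 78*m - 6*s^3 + s^2*(-10*m - 46) + s*(94*m^2 - 268*m + 70) - 18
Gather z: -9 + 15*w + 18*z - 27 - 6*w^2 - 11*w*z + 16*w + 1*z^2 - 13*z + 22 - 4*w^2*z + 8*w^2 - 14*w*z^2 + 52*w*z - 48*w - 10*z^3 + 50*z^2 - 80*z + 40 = 2*w^2 - 17*w - 10*z^3 + z^2*(51 - 14*w) + z*(-4*w^2 + 41*w - 75) + 26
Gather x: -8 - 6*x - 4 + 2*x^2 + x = 2*x^2 - 5*x - 12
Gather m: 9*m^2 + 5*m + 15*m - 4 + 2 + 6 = 9*m^2 + 20*m + 4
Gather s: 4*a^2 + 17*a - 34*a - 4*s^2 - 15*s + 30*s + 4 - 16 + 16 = 4*a^2 - 17*a - 4*s^2 + 15*s + 4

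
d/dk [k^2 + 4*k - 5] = 2*k + 4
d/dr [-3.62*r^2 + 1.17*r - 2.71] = 1.17 - 7.24*r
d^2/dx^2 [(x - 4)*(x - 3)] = 2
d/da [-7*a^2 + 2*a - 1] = 2 - 14*a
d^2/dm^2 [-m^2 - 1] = -2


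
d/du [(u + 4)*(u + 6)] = 2*u + 10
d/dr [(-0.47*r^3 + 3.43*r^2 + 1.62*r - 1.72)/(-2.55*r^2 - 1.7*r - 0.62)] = (1.1985*r^4 + 1.598*r^3 - 0.825800000000001*r^2 - 13.0252*r - 3.9284)/(6.5025*r^4 + 8.67*r^3 + 6.052*r^2 + 2.108*r + 0.3844)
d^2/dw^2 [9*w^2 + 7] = 18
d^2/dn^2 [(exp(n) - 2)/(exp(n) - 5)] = 3*(exp(n) + 5)*exp(n)/(exp(3*n) - 15*exp(2*n) + 75*exp(n) - 125)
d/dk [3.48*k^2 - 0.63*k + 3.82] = 6.96*k - 0.63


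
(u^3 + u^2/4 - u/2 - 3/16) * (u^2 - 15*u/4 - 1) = u^5 - 7*u^4/2 - 39*u^3/16 + 23*u^2/16 + 77*u/64 + 3/16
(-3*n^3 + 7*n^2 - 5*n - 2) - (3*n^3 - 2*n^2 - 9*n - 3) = -6*n^3 + 9*n^2 + 4*n + 1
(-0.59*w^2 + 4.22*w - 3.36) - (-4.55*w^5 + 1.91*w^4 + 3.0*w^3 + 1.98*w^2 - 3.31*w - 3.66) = 4.55*w^5 - 1.91*w^4 - 3.0*w^3 - 2.57*w^2 + 7.53*w + 0.3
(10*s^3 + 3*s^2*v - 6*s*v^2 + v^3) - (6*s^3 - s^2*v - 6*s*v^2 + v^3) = 4*s^3 + 4*s^2*v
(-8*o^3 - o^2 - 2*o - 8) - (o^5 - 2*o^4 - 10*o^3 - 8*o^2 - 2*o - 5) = -o^5 + 2*o^4 + 2*o^3 + 7*o^2 - 3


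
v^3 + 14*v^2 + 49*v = v*(v + 7)^2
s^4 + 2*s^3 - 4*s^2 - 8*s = s*(s - 2)*(s + 2)^2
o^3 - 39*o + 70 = (o - 5)*(o - 2)*(o + 7)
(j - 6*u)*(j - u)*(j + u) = j^3 - 6*j^2*u - j*u^2 + 6*u^3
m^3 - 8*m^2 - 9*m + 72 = (m - 8)*(m - 3)*(m + 3)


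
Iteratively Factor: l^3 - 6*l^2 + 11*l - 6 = (l - 2)*(l^2 - 4*l + 3) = (l - 2)*(l - 1)*(l - 3)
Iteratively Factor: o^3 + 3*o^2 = (o)*(o^2 + 3*o) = o^2*(o + 3)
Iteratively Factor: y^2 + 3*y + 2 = (y + 2)*(y + 1)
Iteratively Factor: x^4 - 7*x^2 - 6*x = (x + 2)*(x^3 - 2*x^2 - 3*x) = (x - 3)*(x + 2)*(x^2 + x) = (x - 3)*(x + 1)*(x + 2)*(x)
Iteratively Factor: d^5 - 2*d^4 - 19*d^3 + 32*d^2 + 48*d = (d + 4)*(d^4 - 6*d^3 + 5*d^2 + 12*d) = (d + 1)*(d + 4)*(d^3 - 7*d^2 + 12*d) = (d - 3)*(d + 1)*(d + 4)*(d^2 - 4*d) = d*(d - 3)*(d + 1)*(d + 4)*(d - 4)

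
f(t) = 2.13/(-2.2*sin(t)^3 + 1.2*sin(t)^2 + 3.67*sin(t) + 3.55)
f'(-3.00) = 0.72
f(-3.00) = 0.70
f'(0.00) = -0.62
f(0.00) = 0.60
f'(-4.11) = 0.04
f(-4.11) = 0.35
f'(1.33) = 0.00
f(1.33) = 0.34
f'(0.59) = -0.17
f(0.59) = 0.38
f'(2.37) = 0.09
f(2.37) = 0.36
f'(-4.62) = -0.00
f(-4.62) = 0.34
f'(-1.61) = -0.04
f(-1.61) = 0.65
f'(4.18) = -0.49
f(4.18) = 0.79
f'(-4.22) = 0.02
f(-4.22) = 0.34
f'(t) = 2.13*(6.6*sin(t)^2*cos(t) - 2.4*sin(t)*cos(t) - 3.67*cos(t))/(-2.2*sin(t)^3 + 1.2*sin(t)^2 + 3.67*sin(t) + 3.55)^2 = (14.058*sin(t)^2 - 5.112*sin(t) - 7.8171)*cos(t)/(-2.2*sin(t)^3 + 1.2*sin(t)^2 + 3.67*sin(t) + 3.55)^2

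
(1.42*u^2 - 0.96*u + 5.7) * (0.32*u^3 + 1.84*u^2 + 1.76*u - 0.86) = 0.4544*u^5 + 2.3056*u^4 + 2.5568*u^3 + 7.5772*u^2 + 10.8576*u - 4.902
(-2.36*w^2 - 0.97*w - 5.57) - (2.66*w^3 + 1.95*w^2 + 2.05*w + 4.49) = -2.66*w^3 - 4.31*w^2 - 3.02*w - 10.06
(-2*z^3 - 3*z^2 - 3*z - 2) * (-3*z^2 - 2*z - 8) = 6*z^5 + 13*z^4 + 31*z^3 + 36*z^2 + 28*z + 16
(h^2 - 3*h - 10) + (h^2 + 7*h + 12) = 2*h^2 + 4*h + 2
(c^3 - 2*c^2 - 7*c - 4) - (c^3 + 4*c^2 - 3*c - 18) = -6*c^2 - 4*c + 14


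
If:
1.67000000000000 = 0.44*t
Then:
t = 3.80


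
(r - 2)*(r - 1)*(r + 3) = r^3 - 7*r + 6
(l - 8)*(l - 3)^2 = l^3 - 14*l^2 + 57*l - 72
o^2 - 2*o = o*(o - 2)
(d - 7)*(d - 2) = d^2 - 9*d + 14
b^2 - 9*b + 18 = (b - 6)*(b - 3)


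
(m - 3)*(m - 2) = m^2 - 5*m + 6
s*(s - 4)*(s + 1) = s^3 - 3*s^2 - 4*s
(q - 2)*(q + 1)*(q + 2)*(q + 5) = q^4 + 6*q^3 + q^2 - 24*q - 20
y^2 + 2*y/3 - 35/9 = (y - 5/3)*(y + 7/3)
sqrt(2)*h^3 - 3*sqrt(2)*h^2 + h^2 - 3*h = h*(h - 3)*(sqrt(2)*h + 1)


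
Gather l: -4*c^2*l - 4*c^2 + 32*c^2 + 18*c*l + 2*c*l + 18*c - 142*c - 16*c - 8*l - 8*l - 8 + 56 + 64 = 28*c^2 - 140*c + l*(-4*c^2 + 20*c - 16) + 112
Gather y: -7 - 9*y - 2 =-9*y - 9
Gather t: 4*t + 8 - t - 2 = 3*t + 6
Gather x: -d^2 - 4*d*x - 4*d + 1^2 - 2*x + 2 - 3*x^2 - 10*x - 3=-d^2 - 4*d - 3*x^2 + x*(-4*d - 12)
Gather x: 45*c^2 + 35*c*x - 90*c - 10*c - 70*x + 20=45*c^2 - 100*c + x*(35*c - 70) + 20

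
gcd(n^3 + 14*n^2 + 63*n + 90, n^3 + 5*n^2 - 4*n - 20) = n + 5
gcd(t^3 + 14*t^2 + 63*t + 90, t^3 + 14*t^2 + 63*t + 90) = t^3 + 14*t^2 + 63*t + 90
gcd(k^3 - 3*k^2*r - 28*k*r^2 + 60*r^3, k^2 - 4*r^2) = -k + 2*r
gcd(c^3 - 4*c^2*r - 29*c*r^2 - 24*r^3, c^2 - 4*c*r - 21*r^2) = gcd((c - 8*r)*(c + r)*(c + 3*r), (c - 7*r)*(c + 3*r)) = c + 3*r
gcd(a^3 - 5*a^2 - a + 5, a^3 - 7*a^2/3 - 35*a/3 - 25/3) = a^2 - 4*a - 5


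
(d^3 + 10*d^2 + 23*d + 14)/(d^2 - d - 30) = (d^3 + 10*d^2 + 23*d + 14)/(d^2 - d - 30)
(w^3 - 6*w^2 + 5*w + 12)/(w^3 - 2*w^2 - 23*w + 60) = (w + 1)/(w + 5)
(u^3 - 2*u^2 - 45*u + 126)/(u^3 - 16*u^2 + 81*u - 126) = (u + 7)/(u - 7)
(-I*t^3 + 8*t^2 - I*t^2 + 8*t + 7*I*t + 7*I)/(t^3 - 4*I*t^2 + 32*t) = (-I*t^3 + t^2*(8 - I) + t*(8 + 7*I) + 7*I)/(t*(t^2 - 4*I*t + 32))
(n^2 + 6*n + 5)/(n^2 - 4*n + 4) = (n^2 + 6*n + 5)/(n^2 - 4*n + 4)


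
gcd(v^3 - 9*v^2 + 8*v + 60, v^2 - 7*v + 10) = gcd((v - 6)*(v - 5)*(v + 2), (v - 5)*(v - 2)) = v - 5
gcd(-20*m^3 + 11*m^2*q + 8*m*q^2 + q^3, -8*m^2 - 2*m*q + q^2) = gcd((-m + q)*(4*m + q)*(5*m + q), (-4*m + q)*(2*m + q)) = 1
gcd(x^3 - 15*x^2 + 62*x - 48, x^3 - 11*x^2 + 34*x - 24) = x^2 - 7*x + 6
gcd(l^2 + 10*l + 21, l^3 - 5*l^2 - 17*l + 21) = l + 3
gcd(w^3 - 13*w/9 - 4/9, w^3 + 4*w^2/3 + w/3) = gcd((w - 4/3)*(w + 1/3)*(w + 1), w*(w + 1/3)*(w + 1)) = w^2 + 4*w/3 + 1/3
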